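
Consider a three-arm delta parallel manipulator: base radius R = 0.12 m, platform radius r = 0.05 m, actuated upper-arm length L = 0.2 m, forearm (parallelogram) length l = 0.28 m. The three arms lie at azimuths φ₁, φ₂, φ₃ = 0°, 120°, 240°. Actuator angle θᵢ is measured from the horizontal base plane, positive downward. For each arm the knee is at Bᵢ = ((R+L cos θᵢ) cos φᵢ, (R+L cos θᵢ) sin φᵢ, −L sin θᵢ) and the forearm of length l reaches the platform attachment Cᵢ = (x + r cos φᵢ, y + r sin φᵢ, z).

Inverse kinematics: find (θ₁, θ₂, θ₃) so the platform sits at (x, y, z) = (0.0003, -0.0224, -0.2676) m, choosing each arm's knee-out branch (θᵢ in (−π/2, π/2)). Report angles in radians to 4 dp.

θ₁ = 0.6110, θ₂ = 0.6980, θ₃ = 0.5234

rotate P by −φ1: (0.0003, -0.0224, -0.2676)
  A cos θ + B sin θ = C:  0.0697·cos θ + -0.2676·sin θ = -0.0964
  √(A²+B²)=0.2765;  θ1 = -1.3160+1.9270 ≈ 0.6110
arm 2 (φ=120.0°): x'=-0.0195, y'=0.0109
  e−x'=0.0895;  (l²−L²−(e−x')²−y'²−z²)/2L = -0.1034
  √(A²+B²)=0.2822;  θ2 = -1.2479+1.9459 ≈ 0.6980
rotate P by −φ3: (0.0192, 0.0115, -0.2676)
  A cos θ + B sin θ = C:  0.0508·cos θ + -0.2676·sin θ = -0.0898
  θ3 = atan2(B,A) + arccos(C/0.2724) = 0.5234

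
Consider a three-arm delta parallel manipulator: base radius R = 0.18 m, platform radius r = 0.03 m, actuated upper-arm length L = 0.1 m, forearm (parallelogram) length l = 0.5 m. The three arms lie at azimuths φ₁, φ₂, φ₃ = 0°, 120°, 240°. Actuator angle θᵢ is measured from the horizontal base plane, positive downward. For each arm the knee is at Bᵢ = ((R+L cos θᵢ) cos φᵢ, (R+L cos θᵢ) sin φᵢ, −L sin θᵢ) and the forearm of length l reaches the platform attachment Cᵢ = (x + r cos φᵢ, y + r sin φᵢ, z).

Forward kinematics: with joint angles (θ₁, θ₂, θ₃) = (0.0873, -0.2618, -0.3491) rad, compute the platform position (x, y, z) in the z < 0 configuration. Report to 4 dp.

arm 1 at φ=0.0°: e+L cos θ1 = 0.2496;  centre 1 = (0.2496, 0.0000, -0.0087)
arm 2 at φ=120.0°: e+L cos θ2 = 0.2466;  centre 2 = (-0.1233, 0.2136, 0.0259)
arm 3 at φ=240.0°: e+L cos θ3 = 0.2440;  centre 3 = (-0.1220, -0.2113, 0.0342)
|centre ₂|²−|centre ₁|² = -0.0009;  |centre ₃|²−|centre ₁|² = -0.0017
plane₁₂: -0.7458x+0.4271y+0.0692z = -0.0009
det = 0.6326;  x = 0.0018+0.1042z,  y = 0.0009+0.0199z
into |P−centre ₁|² = l²: 1.0113z² + -0.0342z + -0.1885 = 0;  Δ = 0.7636;  z = -0.4152 or 0.4490 → z<0 root = -0.4152
x = -0.0415, y = -0.0073

(-0.0415, -0.0073, -0.4152)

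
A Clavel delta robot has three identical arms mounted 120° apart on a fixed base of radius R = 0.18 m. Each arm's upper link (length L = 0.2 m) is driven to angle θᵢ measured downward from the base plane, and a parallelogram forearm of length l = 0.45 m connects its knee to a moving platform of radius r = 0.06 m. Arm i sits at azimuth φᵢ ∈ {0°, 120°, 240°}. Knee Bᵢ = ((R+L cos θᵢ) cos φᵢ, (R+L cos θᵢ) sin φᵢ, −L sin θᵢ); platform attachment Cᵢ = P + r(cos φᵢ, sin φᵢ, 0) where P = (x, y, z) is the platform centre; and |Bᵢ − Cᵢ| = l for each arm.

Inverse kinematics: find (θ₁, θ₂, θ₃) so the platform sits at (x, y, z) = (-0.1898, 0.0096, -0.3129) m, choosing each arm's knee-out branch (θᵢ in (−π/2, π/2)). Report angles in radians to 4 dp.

φ1=0.0° → target in arm frame (-0.1898, 0.0096)
  A cos θ + B sin θ = C:  0.3098·cos θ + -0.3129·sin θ = -0.0787
  γ=atan2(-0.3129,0.3098)=-0.7904;  ψ=arccos(-0.1787)=1.7505;  θ1=γ+ψ≈0.9601
φ2=120.0° → target in arm frame (0.1032, 0.1596)
  A cos θ + B sin θ = C:  0.0168·cos θ + -0.3129·sin θ = 0.0971
  θ2 = atan2(B,A) + arccos(C/0.3133) = -0.2615
φ3=240.0° → target in arm frame (0.0866, -0.1692)
  e−x'=0.0334;  (l²−L²−(e−x')²−y'²−z²)/2L = 0.0871
  γ=atan2(-0.3129,0.0334)=-1.4644;  ψ=arccos(0.2769)=1.2902;  θ3=γ+ψ≈-0.1742

θ₁ = 0.9601, θ₂ = -0.2615, θ₃ = -0.1742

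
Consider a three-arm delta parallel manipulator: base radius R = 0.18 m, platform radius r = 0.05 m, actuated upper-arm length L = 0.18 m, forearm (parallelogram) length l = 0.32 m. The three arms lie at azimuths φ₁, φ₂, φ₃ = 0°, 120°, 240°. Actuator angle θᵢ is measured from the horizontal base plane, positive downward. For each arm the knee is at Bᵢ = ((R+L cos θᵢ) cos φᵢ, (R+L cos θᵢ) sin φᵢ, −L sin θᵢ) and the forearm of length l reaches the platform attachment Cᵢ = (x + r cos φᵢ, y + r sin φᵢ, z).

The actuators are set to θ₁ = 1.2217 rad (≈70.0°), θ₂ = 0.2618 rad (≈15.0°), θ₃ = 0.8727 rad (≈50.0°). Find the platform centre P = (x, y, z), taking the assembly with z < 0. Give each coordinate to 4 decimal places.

(-0.0962, 0.0661, -0.2925)

O1 = (0.1916·cos0.0°, 0.1916·sin0.0°, -0.1691) = (0.1916, 0.0000, -0.1691)
O2 = (0.3039·cos120.0°, 0.3039·sin120.0°, -0.0466) = (-0.1519, 0.2632, -0.0466)
φ3=240.0°: virtual centre (-0.1228, -0.2128, -0.1379), radius l
|O₂|²−|O₁|² = 0.0292;  |O₃|²−|O₁|² = 0.0141
linear system: -0.6870x+0.5263y = 0.0292−0.2451z; -0.6288x+-0.4256y = 0.0141−0.0625z
Cramer: x(z) = -0.0318+0.2201z;  y(z) = 0.0139-0.1784z
into |P−O₁|² = l²: 1.0803z² + 0.2350z + -0.0237 = 0;  Δ = 0.1576;  z = -0.2925 or 0.0750 → z<0 root = -0.2925
x = -0.0962, y = 0.0661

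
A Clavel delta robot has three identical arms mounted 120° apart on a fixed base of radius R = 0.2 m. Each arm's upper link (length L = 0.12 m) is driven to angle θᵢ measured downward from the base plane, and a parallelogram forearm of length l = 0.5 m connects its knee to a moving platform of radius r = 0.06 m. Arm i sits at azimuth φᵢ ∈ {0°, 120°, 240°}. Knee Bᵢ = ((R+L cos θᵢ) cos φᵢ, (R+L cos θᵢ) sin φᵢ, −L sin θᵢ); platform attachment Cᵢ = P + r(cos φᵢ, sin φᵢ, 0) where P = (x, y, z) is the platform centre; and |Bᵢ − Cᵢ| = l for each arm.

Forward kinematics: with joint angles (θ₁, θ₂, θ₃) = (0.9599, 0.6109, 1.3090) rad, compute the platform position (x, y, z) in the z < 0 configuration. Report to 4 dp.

(0.0008, 0.0986, -0.5421)

φ1=0.0°: virtual centre (0.2088, 0.0000, -0.0983), radius l
φ2=120.0°: virtual centre (-0.1191, 0.2064, -0.0688), radius l
arm 3 at φ=240.0°: (R−r)+L cos θ3 = 0.1711;  S3 = (-0.0855, -0.1481, -0.1159)
eliminate P² terms by subtracting sphere 1 from 2 and 3
[-0.6560 0.4127 0.0589]·P = 0.0082;  [-0.5887 -0.2963 -0.0352]·P = -0.0106
Cramer: x(z) = 0.0044+0.0067z;  y(z) = 0.0270-0.1322z
sphere 1 gives Az²+Bz+C=0 with A=1.0175, B=0.1867, C=-0.1978;  B²−4AC=0.8400;  roots -0.5421, 0.3586;  negative root z = -0.5421
x = 0.0008, y = 0.0986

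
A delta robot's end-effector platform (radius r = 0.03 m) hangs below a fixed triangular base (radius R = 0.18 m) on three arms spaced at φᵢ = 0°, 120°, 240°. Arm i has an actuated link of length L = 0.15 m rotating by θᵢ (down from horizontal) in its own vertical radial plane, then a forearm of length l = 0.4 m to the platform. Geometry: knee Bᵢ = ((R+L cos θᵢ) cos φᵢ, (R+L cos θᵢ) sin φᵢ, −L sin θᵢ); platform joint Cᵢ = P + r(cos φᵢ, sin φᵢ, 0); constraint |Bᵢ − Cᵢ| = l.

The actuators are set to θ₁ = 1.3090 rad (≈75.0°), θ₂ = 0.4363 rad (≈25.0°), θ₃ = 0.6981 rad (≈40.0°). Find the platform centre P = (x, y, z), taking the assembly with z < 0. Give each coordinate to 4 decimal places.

arm 1 at φ=0.0°: ρ1 = 0.1888;  O1 = (0.1888, 0.0000, -0.1449)
φ2=120.0°: virtual centre (-0.1430, 0.2476, -0.0634), radius l
O3 = (0.2649·cos240.0°, 0.2649·sin240.0°, -0.0964) = (-0.1325, -0.2294, -0.0964)
|O₂|²−|O₁|² = 0.0291;  |O₃|²−|O₁|² = 0.0228
linear system: -0.6636x+0.4953y = 0.0291−0.1630z; -0.6426x+-0.4588y = 0.0228−0.0969z
Cramer: x(z) = -0.0396+0.1972z;  y(z) = 0.0057-0.0649z
quadratic in z: (1.0431)z²+(0.1989)z+(-0.0868)=0, √Δ=0.6338 → z ∈ {-0.3992, 0.2084}; z = -0.3992 (taking z<0)
x = -0.1183, y = 0.0316

(-0.1183, 0.0316, -0.3992)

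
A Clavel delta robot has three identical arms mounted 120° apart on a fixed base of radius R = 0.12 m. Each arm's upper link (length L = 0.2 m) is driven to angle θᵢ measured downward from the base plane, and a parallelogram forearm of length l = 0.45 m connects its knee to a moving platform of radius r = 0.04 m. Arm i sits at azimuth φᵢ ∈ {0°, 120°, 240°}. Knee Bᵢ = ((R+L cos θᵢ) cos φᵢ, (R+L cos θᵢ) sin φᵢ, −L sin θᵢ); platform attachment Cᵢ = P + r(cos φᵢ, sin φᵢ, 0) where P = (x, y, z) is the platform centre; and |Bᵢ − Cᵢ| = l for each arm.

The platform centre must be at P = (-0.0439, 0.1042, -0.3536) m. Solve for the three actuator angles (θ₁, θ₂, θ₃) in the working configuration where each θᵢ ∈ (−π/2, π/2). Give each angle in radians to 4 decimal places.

θ₁ = 0.2618, θ₂ = -0.3488, θ₃ = 0.3491

arm 1 (φ=0.0°): x'=-0.0439, y'=0.1042
  A cos θ + B sin θ = C:  0.1239·cos θ + -0.3536·sin θ = 0.0281
  γ=atan2(-0.3536,0.1239)=-1.2338;  ψ=arccos(0.0751)=1.4956;  θ1=γ+ψ≈0.2618
φ2=120.0° → target in arm frame (0.1122, -0.0141)
  A cos θ + B sin θ = C:  -0.0322·cos θ + -0.3536·sin θ = 0.0906
  θ2 = atan2(B,A) + arccos(C/0.3551) = -0.3488
rotate P by −φ3: (-0.0683, -0.0901, -0.3536)
  A=0.1483, B=-0.3536, C=(l²−L²−A²−y'²−z²)/(2L)=0.0184
  γ=atan2(-0.3536,0.1483)=-1.1737;  ψ=arccos(0.0480)=1.5228;  θ3=γ+ψ≈0.3491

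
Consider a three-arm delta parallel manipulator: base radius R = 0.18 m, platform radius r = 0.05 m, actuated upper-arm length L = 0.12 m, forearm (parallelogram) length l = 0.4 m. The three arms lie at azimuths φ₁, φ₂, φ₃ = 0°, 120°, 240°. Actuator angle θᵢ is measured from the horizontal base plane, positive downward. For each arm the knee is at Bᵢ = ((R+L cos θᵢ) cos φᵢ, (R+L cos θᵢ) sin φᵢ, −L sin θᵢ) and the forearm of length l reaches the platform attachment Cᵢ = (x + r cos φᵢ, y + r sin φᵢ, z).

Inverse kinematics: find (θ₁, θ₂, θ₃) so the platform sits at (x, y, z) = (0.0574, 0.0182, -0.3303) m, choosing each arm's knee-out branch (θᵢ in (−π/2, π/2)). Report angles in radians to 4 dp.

θ₁ = -0.1742, θ₂ = 0.2619, θ₃ = 0.4367

arm 1 (φ=0.0°): x'=0.0574, y'=0.0182
  A cos θ + B sin θ = C:  0.0726·cos θ + -0.3303·sin θ = 0.1287
  √(A²+B²)=0.3382;  θ1 = -1.3544+1.1802 ≈ -0.1742
rotate P by −φ2: (-0.0129, -0.0588, -0.3303)
  A cos θ + B sin θ = C:  0.1429·cos θ + -0.3303·sin θ = 0.0525
  √(A²+B²)=0.3599;  θ2 = -1.1624+1.4243 ≈ 0.2619
rotate P by −φ3: (-0.0445, 0.0406, -0.3303)
  A=0.1745, B=-0.3303, C=(l²−L²−A²−y'²−z²)/(2L)=0.0184
  θ3 = atan2(B,A) + arccos(C/0.3735) = 0.4367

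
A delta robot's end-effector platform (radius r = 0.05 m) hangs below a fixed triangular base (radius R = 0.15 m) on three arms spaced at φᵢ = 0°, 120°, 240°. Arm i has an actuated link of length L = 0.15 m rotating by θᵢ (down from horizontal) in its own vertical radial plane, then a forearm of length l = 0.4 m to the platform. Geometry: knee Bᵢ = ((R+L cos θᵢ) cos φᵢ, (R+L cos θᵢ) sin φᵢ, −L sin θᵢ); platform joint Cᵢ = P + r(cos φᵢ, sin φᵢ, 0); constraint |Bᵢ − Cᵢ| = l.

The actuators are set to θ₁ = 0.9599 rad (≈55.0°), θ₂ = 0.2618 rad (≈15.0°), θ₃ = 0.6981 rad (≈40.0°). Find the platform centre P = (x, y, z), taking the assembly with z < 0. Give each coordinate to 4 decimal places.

O1 = (0.1860·cos0.0°, 0.1860·sin0.0°, -0.1229) = (0.1860, 0.0000, -0.1229)
arm 2 at φ=120.0°: ρ2 = 0.2449;  O2 = (-0.1224, 0.2121, -0.0388)
φ3=240.0°: virtual centre (-0.1075, -0.1861, -0.0964), radius l
|O₂|²−|O₁|² = 0.0118;  |O₃|²−|O₁|² = 0.0058
plane₁₂: -0.6170x+0.4242y+0.1681z = 0.0118
det = 0.4786;  x = -0.0143+0.1776z,  y = 0.0070+-0.1379z
into |P−O₁|² = l²: 1.0506z² + 0.1727z + -0.1047 = 0;  Δ = 0.4699;  z = -0.4084 or 0.2441 → z<0 root = -0.4084
x = -0.0868, y = 0.0633

(-0.0868, 0.0633, -0.4084)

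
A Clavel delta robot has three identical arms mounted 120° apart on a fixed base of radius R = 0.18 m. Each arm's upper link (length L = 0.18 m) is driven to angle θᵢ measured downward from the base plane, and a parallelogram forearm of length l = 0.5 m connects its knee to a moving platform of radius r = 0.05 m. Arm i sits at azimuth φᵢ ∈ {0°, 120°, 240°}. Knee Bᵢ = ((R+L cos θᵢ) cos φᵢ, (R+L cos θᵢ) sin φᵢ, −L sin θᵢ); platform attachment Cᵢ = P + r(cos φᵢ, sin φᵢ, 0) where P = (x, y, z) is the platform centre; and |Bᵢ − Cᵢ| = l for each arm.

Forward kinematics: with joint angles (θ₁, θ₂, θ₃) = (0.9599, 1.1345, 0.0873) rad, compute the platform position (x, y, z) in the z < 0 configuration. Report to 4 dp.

φ1=0.0°: virtual centre (0.2332, 0.0000, -0.1474), radius l
arm 2 at φ=120.0°: ρ2 = 0.2061;  centre 2 = (-0.1030, 0.1785, -0.1631)
arm 3 at φ=240.0°: ρ3 = 0.3093;  centre 3 = (-0.1547, -0.2679, -0.0157)
subtract pairs → two planes through P
plane₁₂: -0.6726x+0.3569y+-0.0314z = -0.0071
det = 0.6372;  x = -0.0051+0.1212z,  y = -0.0295+0.3163z
into |P−centre ₁|² = l²: 1.1148z² + 0.2185z + -0.1706 = 0;  Δ = 0.8083;  z = -0.5012 or 0.3053 → z<0 root = -0.5012
x = -0.0659, y = -0.1880

(-0.0659, -0.1880, -0.5012)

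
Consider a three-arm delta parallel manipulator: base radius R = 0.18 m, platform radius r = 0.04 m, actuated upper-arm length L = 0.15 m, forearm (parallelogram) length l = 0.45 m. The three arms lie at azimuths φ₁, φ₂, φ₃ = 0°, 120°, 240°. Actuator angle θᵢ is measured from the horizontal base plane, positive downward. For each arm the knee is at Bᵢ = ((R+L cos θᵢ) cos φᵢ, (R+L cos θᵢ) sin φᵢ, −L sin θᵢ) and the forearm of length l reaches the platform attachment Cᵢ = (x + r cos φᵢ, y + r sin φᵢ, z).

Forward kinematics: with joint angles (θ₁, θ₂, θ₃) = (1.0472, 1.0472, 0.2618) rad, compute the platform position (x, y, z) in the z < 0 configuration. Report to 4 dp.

(-0.0661, -0.1145, -0.4621)

S1 = (0.2150·cos0.0°, 0.2150·sin0.0°, -0.1299) = (0.2150, 0.0000, -0.1299)
φ2=120.0°: virtual centre (-0.1075, 0.1862, -0.1299), radius l
S3 = (0.2849·cos240.0°, 0.2849·sin240.0°, -0.0388) = (-0.1424, -0.2467, -0.0388)
|S₂|²−|S₁|² = 0.0000;  |S₃|²−|S₁|² = 0.0196
linear system: -0.6450x+0.3724y = 0.0000−0.0000z; -0.7149x+-0.4934y = 0.0196−0.1822z
Cramer: x(z) = -0.0125+0.1161z;  y(z) = -0.0216+0.2010z
quadratic in z: (1.0539)z²+(0.1983)z+(-0.1334)=0, √Δ=0.7757 → z ∈ {-0.4621, 0.2739}; z = -0.4621 (taking z<0)
x = -0.0661, y = -0.1145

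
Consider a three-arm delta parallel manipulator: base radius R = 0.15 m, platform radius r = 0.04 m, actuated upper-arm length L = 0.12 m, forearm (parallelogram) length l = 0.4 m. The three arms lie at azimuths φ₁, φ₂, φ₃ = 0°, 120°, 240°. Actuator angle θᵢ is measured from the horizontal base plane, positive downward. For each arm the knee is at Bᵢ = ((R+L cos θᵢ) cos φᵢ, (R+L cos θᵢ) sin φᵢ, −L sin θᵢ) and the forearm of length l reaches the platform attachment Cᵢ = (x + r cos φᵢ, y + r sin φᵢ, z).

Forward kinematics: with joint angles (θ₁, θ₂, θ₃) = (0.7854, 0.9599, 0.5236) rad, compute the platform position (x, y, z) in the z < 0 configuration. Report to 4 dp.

φ1=0.0°: virtual centre (0.1949, 0.0000, -0.0849), radius l
φ2=120.0°: virtual centre (-0.0894, 0.1549, -0.0983), radius l
φ3=240.0°: virtual centre (-0.1070, -0.1853, -0.0600), radius l
subtract pairs → two planes through P
linear system: -0.5685x+0.3097y = -0.0035−-0.0269z; -0.6036x+-0.3705y = 0.0042−0.0497z
Cramer: x(z) = 0.0000+0.0137z;  y(z) = -0.0113+0.1119z
sphere 1 gives Az²+Bz+C=0 with A=1.0127, B=0.1618, C=-0.1147;  B²−4AC=0.4909;  roots -0.4258, 0.2660;  negative root z = -0.4258
x = -0.0058, y = -0.0590

(-0.0058, -0.0590, -0.4258)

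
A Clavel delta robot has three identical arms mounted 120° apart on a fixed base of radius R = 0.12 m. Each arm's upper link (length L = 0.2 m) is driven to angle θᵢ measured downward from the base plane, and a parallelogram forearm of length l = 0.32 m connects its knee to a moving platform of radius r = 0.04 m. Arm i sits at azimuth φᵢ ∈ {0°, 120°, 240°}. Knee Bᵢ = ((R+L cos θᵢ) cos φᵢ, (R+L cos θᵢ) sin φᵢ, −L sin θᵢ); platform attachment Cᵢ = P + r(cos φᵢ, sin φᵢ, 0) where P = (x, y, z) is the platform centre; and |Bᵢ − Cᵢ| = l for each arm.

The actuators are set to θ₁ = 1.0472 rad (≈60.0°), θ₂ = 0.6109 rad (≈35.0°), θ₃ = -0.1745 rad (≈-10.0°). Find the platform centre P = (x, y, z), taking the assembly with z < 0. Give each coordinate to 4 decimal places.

arm 1 at φ=0.0°: ρ1 = 0.1800;  centre 1 = (0.1800, 0.0000, -0.1732)
φ2=120.0°: virtual centre (-0.1219, 0.2112, -0.1147), radius l
arm 3 at φ=240.0°: ρ3 = 0.2770;  centre 3 = (-0.1385, -0.2399, 0.0347)
|centre ₂|²−|centre ₁|² = 0.0102;  |centre ₃|²−|centre ₁|² = 0.0155
plane₁₂: -0.6038x+0.4223y+0.1170z = 0.0102
det = 0.5587;  x = -0.0205+0.4148z,  y = -0.0051+0.3161z
sphere 1 gives Az²+Bz+C=0 with A=1.2720, B=0.1768, C=-0.0322;  B²−4AC=0.1950;  roots -0.2431, 0.1041;  negative root z = -0.2431
x = -0.1213, y = -0.0820

(-0.1213, -0.0820, -0.2431)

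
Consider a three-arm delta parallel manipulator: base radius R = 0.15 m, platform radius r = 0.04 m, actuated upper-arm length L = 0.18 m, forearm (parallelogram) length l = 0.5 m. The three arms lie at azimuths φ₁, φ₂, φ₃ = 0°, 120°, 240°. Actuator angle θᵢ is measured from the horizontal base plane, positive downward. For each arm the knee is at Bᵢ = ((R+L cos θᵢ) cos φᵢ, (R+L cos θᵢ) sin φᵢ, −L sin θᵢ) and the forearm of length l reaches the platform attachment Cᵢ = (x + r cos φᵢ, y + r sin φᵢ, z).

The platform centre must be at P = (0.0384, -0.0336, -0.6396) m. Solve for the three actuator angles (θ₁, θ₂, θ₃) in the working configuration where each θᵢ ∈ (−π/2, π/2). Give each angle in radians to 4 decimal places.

φ1=0.0° → target in arm frame (0.0384, -0.0336)
  A cos θ + B sin θ = C:  0.0716·cos θ + -0.6396·sin θ = -0.5493
  θ1 = atan2(B,A) + arccos(C/0.6436) = 1.1341
rotate P by −φ2: (-0.0483, -0.0165, -0.6396)
  e−x'=0.1583;  (l²−L²−(e−x')²−y'²−z²)/2L = -0.6023
  γ=atan2(-0.6396,0.1583)=-1.3282;  ψ=arccos(-0.9141)=2.7240;  θ2=γ+ψ≈1.3958
φ3=240.0° → target in arm frame (0.0099, 0.0501)
  e−x'=0.1001;  (l²−L²−(e−x')²−y'²−z²)/2L = -0.5667
  θ3 = atan2(B,A) + arccos(C/0.6474) = 1.2215

θ₁ = 1.1341, θ₂ = 1.3958, θ₃ = 1.2215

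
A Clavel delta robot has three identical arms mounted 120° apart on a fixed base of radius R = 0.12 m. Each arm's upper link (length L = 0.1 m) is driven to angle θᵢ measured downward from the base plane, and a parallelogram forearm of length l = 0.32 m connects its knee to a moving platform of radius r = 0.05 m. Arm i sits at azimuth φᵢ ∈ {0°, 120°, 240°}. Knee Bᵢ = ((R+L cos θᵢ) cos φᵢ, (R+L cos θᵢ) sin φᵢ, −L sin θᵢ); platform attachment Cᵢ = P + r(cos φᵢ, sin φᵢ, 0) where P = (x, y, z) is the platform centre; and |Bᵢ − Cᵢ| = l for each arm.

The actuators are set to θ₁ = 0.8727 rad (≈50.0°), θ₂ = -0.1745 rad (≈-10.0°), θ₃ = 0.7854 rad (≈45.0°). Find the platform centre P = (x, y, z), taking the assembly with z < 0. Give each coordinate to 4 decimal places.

(-0.0716, 0.1020, -0.2994)

φ1=0.0°: virtual centre (0.1343, 0.0000, -0.0766), radius l
arm 2 at φ=120.0°: e+L cos θ2 = 0.1685;  O2 = (-0.0842, 0.1459, 0.0174)
O3 = (0.1407·cos240.0°, 0.1407·sin240.0°, -0.0707) = (-0.0704, -0.1219, -0.0707)
subtract pairs → two planes through P
[-0.4370 0.2918 0.1879]·P = 0.0048;  [-0.4093 -0.2437 0.0118]·P = 0.0009
Cramer: x(z) = -0.0063+0.2180z;  y(z) = 0.0069-0.3176z
quadratic in z: (1.1484)z²+(0.0875)z+(-0.0767)=0, √Δ=0.6000 → z ∈ {-0.2994, 0.2231}; z = -0.2994 (taking z<0)
x = -0.0716, y = 0.1020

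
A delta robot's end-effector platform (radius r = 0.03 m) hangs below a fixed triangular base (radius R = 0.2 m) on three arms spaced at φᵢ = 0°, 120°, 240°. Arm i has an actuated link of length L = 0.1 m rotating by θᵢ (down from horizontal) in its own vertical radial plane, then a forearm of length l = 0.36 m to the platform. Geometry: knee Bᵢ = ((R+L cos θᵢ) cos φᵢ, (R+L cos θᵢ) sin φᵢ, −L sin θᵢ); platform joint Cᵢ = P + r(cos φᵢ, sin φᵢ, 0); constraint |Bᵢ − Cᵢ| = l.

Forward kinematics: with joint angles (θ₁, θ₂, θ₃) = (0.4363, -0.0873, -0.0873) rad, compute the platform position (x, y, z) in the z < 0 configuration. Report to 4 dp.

arm 1 at φ=0.0°: e+L cos θ1 = 0.2606;  centre 1 = (0.2606, 0.0000, -0.0423)
φ2=120.0°: virtual centre (-0.1348, 0.2335, 0.0087), radius l
centre 3 = (0.2696·cos240.0°, 0.2696·sin240.0°, 0.0087) = (-0.1348, -0.2335, 0.0087)
eliminate P² terms by subtracting sphere 1 from 2 and 3
linear system: -0.7909x+0.4670y = 0.0031−0.1020z; -0.7909x+-0.4670y = 0.0031−0.1020z
Cramer: x(z) = -0.0039+0.1289z;  y(z) = 0.0000-0.0000z
into |P−centre ₁|² = l²: 1.0166z² + 0.0163z + -0.0579 = 0;  Δ = 0.2355;  z = -0.2467 or 0.2307 → z<0 root = -0.2467
x = -0.0357, y = 0.0000

(-0.0357, 0.0000, -0.2467)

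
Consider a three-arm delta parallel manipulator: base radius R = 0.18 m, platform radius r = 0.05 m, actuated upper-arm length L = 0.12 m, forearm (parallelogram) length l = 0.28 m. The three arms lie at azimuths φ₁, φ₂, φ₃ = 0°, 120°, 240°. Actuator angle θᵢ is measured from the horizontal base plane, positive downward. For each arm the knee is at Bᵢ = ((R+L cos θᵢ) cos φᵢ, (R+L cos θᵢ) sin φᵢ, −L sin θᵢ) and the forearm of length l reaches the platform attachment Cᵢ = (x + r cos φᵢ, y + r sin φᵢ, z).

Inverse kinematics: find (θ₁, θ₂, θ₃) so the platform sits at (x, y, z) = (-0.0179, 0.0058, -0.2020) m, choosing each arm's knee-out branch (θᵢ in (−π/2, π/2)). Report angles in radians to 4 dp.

rotate P by −φ1: (-0.0179, 0.0058, -0.2020)
  e−x'=0.1479;  (l²−L²−(e−x')²−y'²−z²)/2L = 0.0054
  θ1 = atan2(B,A) + arccos(C/0.2504) = 0.6106
φ2=120.0° → target in arm frame (0.0140, 0.0126)
  A cos θ + B sin θ = C:  0.1160·cos θ + -0.2020·sin θ = 0.0399
  θ2 = atan2(B,A) + arccos(C/0.2330) = 0.3493
rotate P by −φ3: (0.0039, -0.0184, -0.2020)
  A=0.1261, B=-0.2020, C=(l²−L²−A²−y'²−z²)/(2L)=0.0290
  θ3 = atan2(B,A) + arccos(C/0.2381) = 0.4358

θ₁ = 0.6106, θ₂ = 0.3493, θ₃ = 0.4358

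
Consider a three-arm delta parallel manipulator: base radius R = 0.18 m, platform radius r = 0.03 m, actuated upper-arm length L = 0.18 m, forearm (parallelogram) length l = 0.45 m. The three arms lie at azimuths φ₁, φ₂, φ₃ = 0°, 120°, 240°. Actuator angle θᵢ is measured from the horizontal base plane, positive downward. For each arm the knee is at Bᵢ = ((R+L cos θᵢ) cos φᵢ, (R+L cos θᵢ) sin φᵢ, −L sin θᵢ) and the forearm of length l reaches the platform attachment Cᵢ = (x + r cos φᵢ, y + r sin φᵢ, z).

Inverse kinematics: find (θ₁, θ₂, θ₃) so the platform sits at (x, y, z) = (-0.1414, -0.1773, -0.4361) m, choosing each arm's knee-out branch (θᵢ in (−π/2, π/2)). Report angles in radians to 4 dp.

θ₁ = 1.3966, θ₂ = 1.2218, θ₃ = 0.0001

rotate P by −φ1: (-0.1414, -0.1773, -0.4361)
  A=0.2914, B=-0.4361, C=(l²−L²−A²−y'²−z²)/(2L)=-0.3790
  θ1 = atan2(B,A) + arccos(C/0.5245) = 1.3966
rotate P by −φ2: (-0.0828, 0.2111, -0.4361)
  A cos θ + B sin θ = C:  0.2328·cos θ + -0.4361·sin θ = -0.3302
  √(A²+B²)=0.4944;  θ2 = -1.0804+2.3022 ≈ 1.2218
φ3=240.0° → target in arm frame (0.2242, -0.0338)
  A=-0.0742, B=-0.4361, C=(l²−L²−A²−y'²−z²)/(2L)=-0.0743
  θ3 = atan2(B,A) + arccos(C/0.4424) = 0.0001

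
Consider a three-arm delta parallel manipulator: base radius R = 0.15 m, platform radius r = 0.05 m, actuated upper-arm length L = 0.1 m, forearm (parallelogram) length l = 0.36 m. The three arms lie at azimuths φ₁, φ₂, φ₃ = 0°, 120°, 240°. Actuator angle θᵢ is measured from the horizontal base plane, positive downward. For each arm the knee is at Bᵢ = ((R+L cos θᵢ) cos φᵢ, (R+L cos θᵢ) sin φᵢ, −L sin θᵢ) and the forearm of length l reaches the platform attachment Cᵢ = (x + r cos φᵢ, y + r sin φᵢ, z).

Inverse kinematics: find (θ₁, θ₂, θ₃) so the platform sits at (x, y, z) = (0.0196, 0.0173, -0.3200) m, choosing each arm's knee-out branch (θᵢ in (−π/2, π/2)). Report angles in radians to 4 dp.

arm 1 (φ=0.0°): x'=0.0196, y'=0.0173
  e−x'=0.0804;  (l²−L²−(e−x')²−y'²−z²)/2L = 0.0522
  γ=atan2(-0.3200,0.0804)=-1.3246;  ψ=arccos(0.1582)=1.4120;  θ1=γ+ψ≈0.0873
φ2=120.0° → target in arm frame (0.0052, -0.0256)
  A cos θ + B sin θ = C:  0.0948·cos θ + -0.3200·sin θ = 0.0378
  √(A²+B²)=0.3338;  θ2 = -1.2827+1.4574 ≈ 0.1747
φ3=240.0° → target in arm frame (-0.0248, 0.0083)
  e−x'=0.1248;  (l²−L²−(e−x')²−y'²−z²)/2L = 0.0078
  γ=atan2(-0.3200,0.1248)=-1.1990;  ψ=arccos(0.0227)=1.5481;  θ3=γ+ψ≈0.3491

θ₁ = 0.0873, θ₂ = 0.1747, θ₃ = 0.3491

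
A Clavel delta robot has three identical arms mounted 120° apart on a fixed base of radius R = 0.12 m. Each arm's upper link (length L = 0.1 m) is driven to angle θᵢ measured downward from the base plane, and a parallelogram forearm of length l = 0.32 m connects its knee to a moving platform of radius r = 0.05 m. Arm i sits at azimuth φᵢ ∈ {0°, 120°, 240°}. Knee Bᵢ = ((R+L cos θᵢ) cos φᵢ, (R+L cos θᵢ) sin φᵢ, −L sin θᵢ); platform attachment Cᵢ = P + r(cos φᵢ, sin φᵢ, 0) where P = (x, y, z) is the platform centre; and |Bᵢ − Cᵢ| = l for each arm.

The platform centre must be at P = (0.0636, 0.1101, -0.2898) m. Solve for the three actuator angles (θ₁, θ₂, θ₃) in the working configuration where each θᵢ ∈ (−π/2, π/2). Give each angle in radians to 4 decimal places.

rotate P by −φ1: (0.0636, 0.1101, -0.2898)
  A cos θ + B sin θ = C:  0.0064·cos θ + -0.2898·sin θ = -0.0187
  θ1 = atan2(B,A) + arccos(C/0.2899) = 0.0868
rotate P by −φ2: (0.0635, -0.1101, -0.2898)
  e−x'=0.0065;  (l²−L²−(e−x')²−y'²−z²)/2L = -0.0188
  √(A²+B²)=0.2899;  θ2 = -1.5485+1.6356 ≈ 0.0871
arm 3 (φ=240.0°): x'=-0.1271, y'=0.0000
  A cos θ + B sin θ = C:  0.1971·cos θ + -0.2898·sin θ = -0.1523
  √(A²+B²)=0.3505;  θ3 = -0.9734+2.0202 ≈ 1.0468

θ₁ = 0.0868, θ₂ = 0.0871, θ₃ = 1.0468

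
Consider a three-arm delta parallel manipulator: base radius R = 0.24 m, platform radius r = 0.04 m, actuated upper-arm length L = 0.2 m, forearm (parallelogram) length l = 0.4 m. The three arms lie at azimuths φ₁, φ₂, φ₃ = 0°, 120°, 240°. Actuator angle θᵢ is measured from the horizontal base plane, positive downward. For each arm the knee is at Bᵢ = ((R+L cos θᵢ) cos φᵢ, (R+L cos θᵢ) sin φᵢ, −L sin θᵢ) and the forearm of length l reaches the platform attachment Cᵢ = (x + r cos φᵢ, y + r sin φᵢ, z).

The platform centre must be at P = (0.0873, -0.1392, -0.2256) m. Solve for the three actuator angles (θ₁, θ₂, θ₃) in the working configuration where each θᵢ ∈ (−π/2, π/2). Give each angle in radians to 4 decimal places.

θ₁ = 0.0874, θ₂ = 1.3963, θ₃ = 0.1741

arm 1 (φ=0.0°): x'=0.0873, y'=-0.1392
  A=0.1127, B=-0.2256, C=(l²−L²−A²−y'²−z²)/(2L)=0.0926
  √(A²+B²)=0.2522;  θ1 = -1.1075+1.1949 ≈ 0.0874
φ2=120.0° → target in arm frame (-0.1642, -0.0060)
  e−x'=0.3642;  (l²−L²−(e−x')²−y'²−z²)/2L = -0.1589
  θ2 = atan2(B,A) + arccos(C/0.4284) = 1.3963
φ3=240.0° → target in arm frame (0.0769, 0.1452)
  e−x'=0.1231;  (l²−L²−(e−x')²−y'²−z²)/2L = 0.0822
  √(A²+B²)=0.2570;  θ3 = -1.0713+1.2454 ≈ 0.1741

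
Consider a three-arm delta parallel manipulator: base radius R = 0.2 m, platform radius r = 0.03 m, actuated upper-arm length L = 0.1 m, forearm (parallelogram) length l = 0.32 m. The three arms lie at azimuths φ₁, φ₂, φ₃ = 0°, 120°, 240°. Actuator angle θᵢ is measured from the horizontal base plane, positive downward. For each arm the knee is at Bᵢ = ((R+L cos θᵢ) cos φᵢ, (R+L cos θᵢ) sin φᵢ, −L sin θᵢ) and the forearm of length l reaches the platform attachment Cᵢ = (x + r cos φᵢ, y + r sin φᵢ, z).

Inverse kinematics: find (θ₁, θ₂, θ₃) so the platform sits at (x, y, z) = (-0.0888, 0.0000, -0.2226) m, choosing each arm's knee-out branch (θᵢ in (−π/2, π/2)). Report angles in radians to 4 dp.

θ₁ = 1.2217, θ₂ = 0.0869, θ₃ = 0.0869

arm 1 (φ=0.0°): x'=-0.0888, y'=0.0000
  e−x'=0.2588;  (l²−L²−(e−x')²−y'²−z²)/2L = -0.1206
  θ1 = atan2(B,A) + arccos(C/0.3414) = 1.2217
rotate P by −φ2: (0.0444, 0.0769, -0.2226)
  A=0.1256, B=-0.2226, C=(l²−L²−A²−y'²−z²)/(2L)=0.1058
  γ=atan2(-0.2226,0.1256)=-1.0571;  ψ=arccos(0.4139)=1.1440;  θ2=γ+ψ≈0.0869
φ3=240.0° → target in arm frame (0.0444, -0.0769)
  A cos θ + B sin θ = C:  0.1256·cos θ + -0.2226·sin θ = 0.1058
  √(A²+B²)=0.2556;  θ3 = -1.0571+1.1440 ≈ 0.0869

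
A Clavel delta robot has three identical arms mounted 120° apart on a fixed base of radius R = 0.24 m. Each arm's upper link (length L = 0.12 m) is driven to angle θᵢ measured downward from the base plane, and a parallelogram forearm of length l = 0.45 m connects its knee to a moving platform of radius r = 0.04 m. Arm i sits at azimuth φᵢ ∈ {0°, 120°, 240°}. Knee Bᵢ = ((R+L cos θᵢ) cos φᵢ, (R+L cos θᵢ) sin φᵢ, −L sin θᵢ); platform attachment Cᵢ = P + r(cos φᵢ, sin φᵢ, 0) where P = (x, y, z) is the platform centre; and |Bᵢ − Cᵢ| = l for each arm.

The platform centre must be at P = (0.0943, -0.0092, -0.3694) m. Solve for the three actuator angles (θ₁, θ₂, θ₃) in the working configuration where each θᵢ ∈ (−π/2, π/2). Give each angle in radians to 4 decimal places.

arm 1 (φ=0.0°): x'=0.0943, y'=-0.0092
  A cos θ + B sin θ = C:  0.1057·cos θ + -0.3694·sin θ = 0.1683
  γ=atan2(-0.3694,0.1057)=-1.2921;  ψ=arccos(0.4380)=1.1175;  θ1=γ+ψ≈-0.1746
rotate P by −φ2: (-0.0551, -0.0771, -0.3694)
  A cos θ + B sin θ = C:  0.2551·cos θ + -0.3694·sin θ = -0.0808
  γ=atan2(-0.3694,0.2551)=-0.9664;  ψ=arccos(-0.1799)=1.7517;  θ2=γ+ψ≈0.7853
φ3=240.0° → target in arm frame (-0.0392, 0.0863)
  e−x'=0.2392;  (l²−L²−(e−x')²−y'²−z²)/2L = -0.0542
  γ=atan2(-0.3694,0.2392)=-0.9962;  ψ=arccos(-0.1231)=1.6943;  θ3=γ+ψ≈0.6981

θ₁ = -0.1746, θ₂ = 0.7853, θ₃ = 0.6981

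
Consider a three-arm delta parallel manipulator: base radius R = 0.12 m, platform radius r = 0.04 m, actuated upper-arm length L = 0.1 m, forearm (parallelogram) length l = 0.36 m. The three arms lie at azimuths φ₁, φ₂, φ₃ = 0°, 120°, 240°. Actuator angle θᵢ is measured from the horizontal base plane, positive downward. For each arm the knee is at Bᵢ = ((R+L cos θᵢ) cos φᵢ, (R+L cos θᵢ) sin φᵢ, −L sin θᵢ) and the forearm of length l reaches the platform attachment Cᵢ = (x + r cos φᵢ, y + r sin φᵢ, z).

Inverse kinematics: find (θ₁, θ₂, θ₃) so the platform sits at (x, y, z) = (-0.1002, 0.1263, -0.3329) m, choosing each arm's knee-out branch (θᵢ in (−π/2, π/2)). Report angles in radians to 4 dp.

rotate P by −φ1: (-0.1002, 0.1263, -0.3329)
  A=0.1802, B=-0.3329, C=(l²−L²−A²−y'²−z²)/(2L)=-0.1982
  √(A²+B²)=0.3785;  θ1 = -1.0747+2.1219 ≈ 1.0473
φ2=120.0° → target in arm frame (0.1595, 0.0236)
  e−x'=-0.0795;  (l²−L²−(e−x')²−y'²−z²)/2L = 0.0095
  √(A²+B²)=0.3423;  θ2 = -1.8052+1.5430 ≈ -0.2622
φ3=240.0° → target in arm frame (-0.0593, -0.1499)
  A cos θ + B sin θ = C:  0.1393·cos θ + -0.3329·sin θ = -0.1655
  θ3 = atan2(B,A) + arccos(C/0.3609) = 0.8727

θ₁ = 1.0473, θ₂ = -0.2622, θ₃ = 0.8727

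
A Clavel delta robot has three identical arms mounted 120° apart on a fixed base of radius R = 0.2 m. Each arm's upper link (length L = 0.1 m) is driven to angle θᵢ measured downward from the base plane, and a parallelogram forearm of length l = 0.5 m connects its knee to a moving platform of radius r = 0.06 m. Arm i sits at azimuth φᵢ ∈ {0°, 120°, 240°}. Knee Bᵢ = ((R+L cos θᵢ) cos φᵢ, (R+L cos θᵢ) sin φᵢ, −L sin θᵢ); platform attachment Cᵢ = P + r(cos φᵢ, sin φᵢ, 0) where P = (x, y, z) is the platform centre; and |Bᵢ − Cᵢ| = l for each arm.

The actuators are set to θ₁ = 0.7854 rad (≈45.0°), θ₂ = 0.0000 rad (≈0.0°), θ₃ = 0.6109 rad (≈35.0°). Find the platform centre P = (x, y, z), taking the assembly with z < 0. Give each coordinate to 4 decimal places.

(-0.0686, 0.0734, -0.4788)

S1 = (0.2107·cos0.0°, 0.2107·sin0.0°, -0.0707) = (0.2107, 0.0000, -0.0707)
arm 2 at φ=120.0°: e+L cos θ2 = 0.2400;  S2 = (-0.1200, 0.2078, 0.0000)
S3 = (0.2219·cos240.0°, 0.2219·sin240.0°, -0.0574) = (-0.1110, -0.1922, -0.0574)
subtract pairs → two planes through P
[-0.6614 0.4157 0.1414]·P = 0.0082;  [-0.6433 -0.3844 0.0267]·P = 0.0031
det = 0.5217;  x = -0.0085+0.1255z,  y = 0.0061+-0.1406z
sphere 1 gives Az²+Bz+C=0 with A=1.0355, B=0.0847, C=-0.1969;  B²−4AC=0.8227;  roots -0.4788, 0.3971;  negative root z = -0.4788
x = -0.0686, y = 0.0734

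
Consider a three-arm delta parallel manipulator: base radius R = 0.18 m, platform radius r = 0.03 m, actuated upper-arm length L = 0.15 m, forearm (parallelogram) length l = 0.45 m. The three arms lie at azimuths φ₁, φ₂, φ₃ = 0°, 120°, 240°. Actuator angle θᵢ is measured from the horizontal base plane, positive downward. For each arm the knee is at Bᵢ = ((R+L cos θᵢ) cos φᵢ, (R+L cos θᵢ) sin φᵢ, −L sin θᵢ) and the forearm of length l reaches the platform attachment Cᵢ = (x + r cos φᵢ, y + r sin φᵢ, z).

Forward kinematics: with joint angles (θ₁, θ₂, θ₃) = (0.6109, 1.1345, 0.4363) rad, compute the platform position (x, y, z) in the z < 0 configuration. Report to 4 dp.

arm 1 at φ=0.0°: e+L cos θ1 = 0.2729;  centre 1 = (0.2729, 0.0000, -0.0860)
centre 2 = (0.2134·cos120.0°, 0.2134·sin120.0°, -0.1359) = (-0.1067, 0.1848, -0.1359)
arm 3 at φ=240.0°: e+L cos θ3 = 0.2859;  centre 3 = (-0.1430, -0.2476, -0.0634)
subtract pairs → two planes through P
[-0.7591 0.3696 -0.0998]·P = -0.0178;  [-0.8317 -0.4953 0.0453]·P = 0.0039
det = 0.6834;  x = 0.0108+-0.0478z,  y = -0.0261+0.1718z
quadratic in z: (1.0318)z²+(0.1882)z+(-0.1257)=0, √Δ=0.7446 → z ∈ {-0.4520, 0.2696}; z = -0.4520 (taking z<0)
x = 0.0324, y = -0.1037

(0.0324, -0.1037, -0.4520)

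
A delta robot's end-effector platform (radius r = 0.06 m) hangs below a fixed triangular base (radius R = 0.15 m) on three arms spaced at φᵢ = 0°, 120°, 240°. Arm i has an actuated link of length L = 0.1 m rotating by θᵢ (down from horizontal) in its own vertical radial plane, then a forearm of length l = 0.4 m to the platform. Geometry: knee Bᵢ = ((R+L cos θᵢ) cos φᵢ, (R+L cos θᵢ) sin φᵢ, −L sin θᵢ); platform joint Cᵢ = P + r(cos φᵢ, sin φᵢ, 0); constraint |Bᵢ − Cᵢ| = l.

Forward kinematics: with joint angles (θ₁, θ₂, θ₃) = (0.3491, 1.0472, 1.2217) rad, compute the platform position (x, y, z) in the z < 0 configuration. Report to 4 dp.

O1 = (0.1840·cos0.0°, 0.1840·sin0.0°, -0.0342) = (0.1840, 0.0000, -0.0342)
O2 = (0.1400·cos120.0°, 0.1400·sin120.0°, -0.0866) = (-0.0700, 0.1212, -0.0866)
φ3=240.0°: virtual centre (-0.0621, -0.1076, -0.0940), radius l
subtract pairs → two planes through P
[-0.5079 0.2425 -0.1048]·P = -0.0079;  [-0.4921 -0.2151 -0.1195]·P = -0.0108
det = 0.2286;  x = 0.0189+-0.2254z,  y = 0.0069+-0.0400z
sphere 1 gives Az²+Bz+C=0 with A=1.0524, B=0.1423, C=-0.1315;  B²−4AC=0.5739;  roots -0.4275, 0.2923;  negative root z = -0.4275
x = 0.1152, y = 0.0240

(0.1152, 0.0240, -0.4275)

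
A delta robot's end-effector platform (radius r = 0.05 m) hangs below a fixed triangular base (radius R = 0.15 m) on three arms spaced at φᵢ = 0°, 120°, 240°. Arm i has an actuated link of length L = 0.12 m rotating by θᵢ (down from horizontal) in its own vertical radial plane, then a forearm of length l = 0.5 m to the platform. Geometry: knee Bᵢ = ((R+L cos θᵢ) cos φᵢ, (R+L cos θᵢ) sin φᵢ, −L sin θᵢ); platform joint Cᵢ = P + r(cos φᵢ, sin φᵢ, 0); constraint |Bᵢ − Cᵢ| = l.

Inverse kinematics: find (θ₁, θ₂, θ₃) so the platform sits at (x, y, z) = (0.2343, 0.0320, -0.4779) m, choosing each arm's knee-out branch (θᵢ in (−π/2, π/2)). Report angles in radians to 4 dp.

θ₁ = -0.1743, θ₂ = 1.0472, θ₃ = 1.2218

rotate P by −φ1: (0.2343, 0.0320, -0.4779)
  A=-0.1343, B=-0.4779, C=(l²−L²−A²−y'²−z²)/(2L)=-0.0494
  γ=atan2(-0.4779,-0.1343)=-1.8448;  ψ=arccos(-0.0995)=1.6704;  θ1=γ+ψ≈-0.1743
arm 2 (φ=120.0°): x'=-0.0894, y'=-0.2189
  A=0.1894, B=-0.4779, C=(l²−L²−A²−y'²−z²)/(2L)=-0.3192
  θ2 = atan2(B,A) + arccos(C/0.5141) = 1.0472
φ3=240.0° → target in arm frame (-0.1449, 0.1869)
  A=0.2449, B=-0.4779, C=(l²−L²−A²−y'²−z²)/(2L)=-0.3653
  γ=atan2(-0.4779,0.2449)=-1.0973;  ψ=arccos(-0.6804)=2.3191;  θ3=γ+ψ≈1.2218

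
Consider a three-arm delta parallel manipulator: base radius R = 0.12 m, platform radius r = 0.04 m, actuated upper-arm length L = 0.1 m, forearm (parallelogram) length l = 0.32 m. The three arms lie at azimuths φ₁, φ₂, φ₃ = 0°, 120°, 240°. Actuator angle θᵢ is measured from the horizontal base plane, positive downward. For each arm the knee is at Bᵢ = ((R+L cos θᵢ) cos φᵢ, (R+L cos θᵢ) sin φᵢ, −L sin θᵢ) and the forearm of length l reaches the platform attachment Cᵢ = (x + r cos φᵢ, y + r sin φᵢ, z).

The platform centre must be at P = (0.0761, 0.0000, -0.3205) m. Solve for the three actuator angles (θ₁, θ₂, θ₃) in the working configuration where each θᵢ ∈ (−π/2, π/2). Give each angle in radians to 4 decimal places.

θ₁ = 0.1741, θ₂ = 0.7849, θ₃ = 0.7849

arm 1 (φ=0.0°): x'=0.0761, y'=0.0000
  e−x'=0.0039;  (l²−L²−(e−x')²−y'²−z²)/2L = -0.0517
  θ1 = atan2(B,A) + arccos(C/0.3205) = 0.1741
φ2=120.0° → target in arm frame (-0.0380, -0.0659)
  e−x'=0.1180;  (l²−L²−(e−x')²−y'²−z²)/2L = -0.1430
  θ2 = atan2(B,A) + arccos(C/0.3415) = 0.7849
arm 3 (φ=240.0°): x'=-0.0381, y'=0.0659
  A cos θ + B sin θ = C:  0.1181·cos θ + -0.3205·sin θ = -0.1430
  γ=atan2(-0.3205,0.1181)=-1.2179;  ψ=arccos(-0.4187)=2.0028;  θ3=γ+ψ≈0.7849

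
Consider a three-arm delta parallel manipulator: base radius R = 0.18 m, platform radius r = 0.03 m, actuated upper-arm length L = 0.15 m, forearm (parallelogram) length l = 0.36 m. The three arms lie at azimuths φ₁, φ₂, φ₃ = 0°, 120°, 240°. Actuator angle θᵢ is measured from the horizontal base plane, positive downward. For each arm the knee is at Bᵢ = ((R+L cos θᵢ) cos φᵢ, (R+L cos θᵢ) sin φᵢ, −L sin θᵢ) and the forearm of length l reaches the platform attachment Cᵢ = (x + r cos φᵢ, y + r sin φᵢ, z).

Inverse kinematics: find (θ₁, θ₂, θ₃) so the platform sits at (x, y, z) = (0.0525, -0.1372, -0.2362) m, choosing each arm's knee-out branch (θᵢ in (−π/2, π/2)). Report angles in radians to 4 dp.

θ₁ = 0.0870, θ₂ = 1.2215, θ₃ = -0.2621

arm 1 (φ=0.0°): x'=0.0525, y'=-0.1372
  e−x'=0.0975;  (l²−L²−(e−x')²−y'²−z²)/2L = 0.0766
  θ1 = atan2(B,A) + arccos(C/0.2555) = 0.0870
φ2=120.0° → target in arm frame (-0.1451, 0.0231)
  A cos θ + B sin θ = C:  0.2951·cos θ + -0.2362·sin θ = -0.1210
  γ=atan2(-0.2362,0.2951)=-0.6750;  ψ=arccos(-0.3201)=1.8966;  θ2=γ+ψ≈1.2215
rotate P by −φ3: (0.0926, 0.1141, -0.2362)
  A=0.0574, B=-0.2362, C=(l²−L²−A²−y'²−z²)/(2L)=0.1167
  θ3 = atan2(B,A) + arccos(C/0.2431) = -0.2621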